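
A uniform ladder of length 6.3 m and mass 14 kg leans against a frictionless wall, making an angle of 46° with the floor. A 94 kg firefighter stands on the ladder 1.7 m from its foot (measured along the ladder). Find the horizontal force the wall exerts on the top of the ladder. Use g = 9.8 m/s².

N_wall ≈ 306 N

About the foot of the ladder:
Ladder weight 14×9.8 = 137.2 N acts at 3.15 m along the ladder; its horizontal arm is 3.15·cos46° = 2.188 m → τ = 300.2 N·m clockwise.
Firefighter: 94×9.8 = 921.2 N at 1.7 m → arm 1.181 m → τ = 1088 N·m clockwise.
Wall normal N acts horizontally at the top; its moment arm is the height L sinθ = 6.3·sin46° = 4.532 m, counterclockwise.
For rotational equilibrium, N × 4.532 = 1388, so N = 306 N.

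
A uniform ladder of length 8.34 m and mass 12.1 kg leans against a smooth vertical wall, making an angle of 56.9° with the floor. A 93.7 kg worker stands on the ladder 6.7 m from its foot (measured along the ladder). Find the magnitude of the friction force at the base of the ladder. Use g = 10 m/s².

Take moments about the foot of the ladder.
Ladder weight 12.1×10 = 121 N acts at 4.17 m along the ladder; its horizontal arm is 4.17·cos56.9° = 2.277 m → τ = 275.5 N·m clockwise.
Worker: 93.7×10 = 937 N at 6.7 m → arm 3.659 m → τ = 3428 N·m clockwise.
Wall normal N acts horizontally at the top; its moment arm is the height L sinθ = 8.34·sin56.9° = 6.987 m, counterclockwise.
Setting net torque to zero: N × 6.987 = 3704 → N = 530 N.
ΣFx = 0: friction at the foot balances the wall's push, so f = N_wall = 530 N.

f ≈ 530 N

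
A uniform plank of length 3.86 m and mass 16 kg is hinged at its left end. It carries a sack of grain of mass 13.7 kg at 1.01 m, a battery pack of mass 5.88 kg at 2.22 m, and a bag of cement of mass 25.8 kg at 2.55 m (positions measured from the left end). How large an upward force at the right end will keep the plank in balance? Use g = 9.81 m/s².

F ≈ 314 N

Sum moments about the left end (the unknown pivot reaction has zero arm there).
Beam weight: 16 × 9.81 = 157 N down at 1.93 m → arm 1.93 m, τ = 157 × 1.93 = 303 N·m clockwise.
Sack of grain: 13.7 × 9.81 = 134.4 N down at 1.01 m → arm 1.01 m, τ = 134.4 × 1.01 = 135.7 N·m clockwise.
Battery pack: 5.88 × 9.81 = 57.68 N down at 2.22 m → arm 2.22 m, τ = 57.68 × 2.22 = 128 N·m clockwise.
Bag of cement: 25.8 × 9.81 = 253.1 N down at 2.55 m → arm 2.55 m, τ = 253.1 × 2.55 = 645.4 N·m clockwise.
Net moment of the loads = 1212 N·m clockwise.
The upward force F acts at the right end, arm 3.86 m, giving F × 3.86 counterclockwise.
Στ = 0 ⇒ F × 3.86 = 1212 ⇒ F = 1212 / 3.86 = 314 N.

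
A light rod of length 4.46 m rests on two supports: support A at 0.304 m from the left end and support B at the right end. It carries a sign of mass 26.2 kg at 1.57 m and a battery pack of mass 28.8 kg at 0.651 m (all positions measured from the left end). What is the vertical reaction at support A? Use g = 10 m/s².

R_A ≈ 446 N

Taking torques about support B:
Sign: 26.2 × 10 = 262 N down at 1.57 m → arm 2.89 m, τ = 262 × 2.89 = 757.2 N·m counterclockwise.
Battery pack: 28.8 × 10 = 288 N down at 0.651 m → arm 3.809 m, τ = 288 × 3.809 = 1097 N·m counterclockwise.
Net load moment about support B = 1854 N·m counterclockwise.
Reaction R at support A is upward at 0.304 m, arm 4.156 m → moment R × 4.156 clockwise.
Balancing moments: R × 4.156 = 1854, giving R = 446 N.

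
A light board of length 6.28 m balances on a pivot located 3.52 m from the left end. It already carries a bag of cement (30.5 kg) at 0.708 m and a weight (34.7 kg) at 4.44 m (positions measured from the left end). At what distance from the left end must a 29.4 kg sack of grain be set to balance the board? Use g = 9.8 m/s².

Taking torques about the pivot (at 3.52 m from the left end):
Bag of cement: 30.5 × 9.8 = 298.9 N down at 0.708 m → arm 2.812 m, τ = 298.9 × 2.812 = 840.5 N·m counterclockwise.
Weight: 34.7 × 9.8 = 340.1 N down at 4.44 m → arm 0.92 m, τ = 340.1 × 0.92 = 312.9 N·m clockwise.
Net moment of existing loads = 527.6 N·m counterclockwise.
The sack of grain weighs 29.4 × 9.8 = 288.1 N and must supply an equal clockwise moment, so its lever arm about the pivot is 527.6 / 288.1 = 1.83 m.
That puts it at 3.52 + 1.83 = 5.35 m from the left end.

x ≈ 5.35 m from the left end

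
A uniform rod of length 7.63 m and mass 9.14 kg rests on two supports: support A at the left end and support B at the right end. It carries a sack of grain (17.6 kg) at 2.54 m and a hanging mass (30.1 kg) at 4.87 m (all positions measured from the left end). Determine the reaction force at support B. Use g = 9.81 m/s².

About support A:
Beam weight: 9.14 × 9.81 = 89.66 N down at 3.815 m → arm 3.815 m, τ = 89.66 × 3.815 = 342.1 N·m clockwise.
Sack of grain: 17.6 × 9.81 = 172.7 N down at 2.54 m → arm 2.54 m, τ = 172.7 × 2.54 = 438.7 N·m clockwise.
Hanging mass: 30.1 × 9.81 = 295.3 N down at 4.87 m → arm 4.87 m, τ = 295.3 × 4.87 = 1438 N·m clockwise.
Net load moment about support A = 2219 N·m clockwise.
Reaction R at support B is upward at 7.63 m, arm 7.63 m → moment R × 7.63 counterclockwise.
Balancing moments: R × 7.63 = 2219, giving R = 291 N.

R_B ≈ 291 N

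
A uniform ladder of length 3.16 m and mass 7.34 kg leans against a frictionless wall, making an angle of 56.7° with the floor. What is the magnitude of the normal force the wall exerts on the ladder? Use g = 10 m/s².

N_wall ≈ 24.1 N

About the foot of the ladder:
Ladder weight 7.34×10 = 73.4 N acts at 1.58 m along the ladder; its horizontal arm is 1.58·cos56.7° = 0.8675 m → τ = 63.67 N·m clockwise.
Wall normal N acts horizontally at the top; its moment arm is the height L sinθ = 3.16·sin56.7° = 2.641 m, counterclockwise.
For rotational equilibrium, N × 2.641 = 63.67, so N = 24.1 N.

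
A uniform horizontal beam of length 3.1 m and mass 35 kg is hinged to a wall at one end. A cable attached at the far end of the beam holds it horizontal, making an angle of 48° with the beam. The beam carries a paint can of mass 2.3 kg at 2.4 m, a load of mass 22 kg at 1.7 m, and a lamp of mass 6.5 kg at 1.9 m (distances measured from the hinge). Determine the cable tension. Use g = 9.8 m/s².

T ≈ 466 N

Sum moments about the hinge (the unknown hinge reaction has zero arm there).
Beam weight: 35 × 9.8 = 343 N down at 1.55 m → arm 1.55 m, τ = 343 × 1.55 = 531.6 N·m clockwise.
Paint can: 2.3 × 9.8 = 22.54 N down at 2.4 m → arm 2.4 m, τ = 22.54 × 2.4 = 54.1 N·m clockwise.
Load: 22 × 9.8 = 215.6 N down at 1.7 m → arm 1.7 m, τ = 215.6 × 1.7 = 366.5 N·m clockwise.
Lamp: 6.5 × 9.8 = 63.7 N down at 1.9 m → arm 1.9 m, τ = 63.7 × 1.9 = 121 N·m clockwise.
Total clockwise load moment = 1073 N·m.
The cable tension T acts at 3.1 m; only its component perpendicular to the beam, T sinθ, produces torque. sin 48° = 0.7431.
Στ = 0 ⇒ T × 3.1 × 0.7431 = 1073 ⇒ T = 1073 / 2.304 = 466 N.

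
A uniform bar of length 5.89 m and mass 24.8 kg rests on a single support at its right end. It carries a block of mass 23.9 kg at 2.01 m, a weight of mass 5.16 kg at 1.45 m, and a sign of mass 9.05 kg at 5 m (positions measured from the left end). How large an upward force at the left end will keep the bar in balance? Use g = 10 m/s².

F ≈ 334 N

Take moments about the right end.
Beam weight: 24.8 × 10 = 248 N down at 2.945 m → arm 2.945 m, τ = 248 × 2.945 = 730.4 N·m counterclockwise.
Block: 23.9 × 10 = 239 N down at 2.01 m → arm 3.88 m, τ = 239 × 3.88 = 927.3 N·m counterclockwise.
Weight: 5.16 × 10 = 51.6 N down at 1.45 m → arm 4.44 m, τ = 51.6 × 4.44 = 229.1 N·m counterclockwise.
Sign: 9.05 × 10 = 90.5 N down at 5 m → arm 0.89 m, τ = 90.5 × 0.89 = 80.55 N·m counterclockwise.
Net moment of the loads = 1967 N·m counterclockwise.
The upward force F acts at the left end, arm 5.89 m, giving F × 5.89 clockwise.
For rotational equilibrium, F × 5.89 = 1967, so F = 1967 / 5.89 = 334 N.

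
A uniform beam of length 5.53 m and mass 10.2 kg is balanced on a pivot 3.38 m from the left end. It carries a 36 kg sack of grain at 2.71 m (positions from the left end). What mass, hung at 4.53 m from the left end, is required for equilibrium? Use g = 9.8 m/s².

Choose the pivot (at 3.38 m from the left end) as the axis so the support reaction has zero arm there.
Beam weight: 10.2 × 9.8 = 99.96 N down at 2.765 m → arm 0.615 m, τ = 99.96 × 0.615 = 61.48 N·m counterclockwise.
Sack of grain: 36 × 9.8 = 352.8 N down at 2.71 m → arm 0.67 m, τ = 352.8 × 0.67 = 236.4 N·m counterclockwise.
Net moment of known loads = 297.9 N·m counterclockwise.
An unknown mass m at 4.53 m has arm 1.15 m; its moment is m·g·1.15 clockwise.
Στ = 0 ⇒ m × 9.8 × 1.15 = 297.9 ⇒ m = 297.9 / (9.8 × 1.15) = 26.4 kg.

m ≈ 26.4 kg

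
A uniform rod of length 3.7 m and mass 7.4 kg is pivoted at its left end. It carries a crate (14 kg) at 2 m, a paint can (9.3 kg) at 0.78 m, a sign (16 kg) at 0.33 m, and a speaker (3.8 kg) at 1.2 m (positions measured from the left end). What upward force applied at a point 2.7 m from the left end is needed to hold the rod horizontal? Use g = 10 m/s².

F ≈ 218 N

Choose the left end as the axis so the unknown pivot reaction has zero arm there.
Beam weight: 7.4 × 10 = 74 N down at 1.85 m → arm 1.85 m, τ = 74 × 1.85 = 136.9 N·m clockwise.
Crate: 14 × 10 = 140 N down at 2 m → arm 2 m, τ = 140 × 2 = 280 N·m clockwise.
Paint can: 9.3 × 10 = 93 N down at 0.78 m → arm 0.78 m, τ = 93 × 0.78 = 72.54 N·m clockwise.
Sign: 16 × 10 = 160 N down at 0.33 m → arm 0.33 m, τ = 160 × 0.33 = 52.8 N·m clockwise.
Speaker: 3.8 × 10 = 38 N down at 1.2 m → arm 1.2 m, τ = 38 × 1.2 = 45.6 N·m clockwise.
Net moment of the loads = 587.8 N·m clockwise.
The upward force F acts at a point 2.7 m from the left end, arm 2.7 m, giving F × 2.7 counterclockwise.
Setting net torque to zero: F × 2.7 = 587.8 → F = 587.8 / 2.7 = 218 N.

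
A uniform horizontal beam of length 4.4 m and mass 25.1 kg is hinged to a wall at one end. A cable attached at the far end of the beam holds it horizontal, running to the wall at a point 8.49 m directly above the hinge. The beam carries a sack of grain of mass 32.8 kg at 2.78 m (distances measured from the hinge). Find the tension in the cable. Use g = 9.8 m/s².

Take moments about the hinge.
Beam weight: 25.1 × 9.8 = 246 N down at 2.2 m → arm 2.2 m, τ = 246 × 2.2 = 541.2 N·m clockwise.
Sack of grain: 32.8 × 9.8 = 321.4 N down at 2.78 m → arm 2.78 m, τ = 321.4 × 2.78 = 893.5 N·m clockwise.
Total clockwise load moment = 1435 N·m.
The cable tension T acts at 4.4 m; only its component perpendicular to the beam, T sinθ, produces torque. sinθ = h/√(h²+d²) = 8.49/√(8.49²+4.4²) = 0.8878.
For rotational equilibrium, T × 4.4 × 0.8878 = 1435, so T = 1435 / 3.906 = 367 N.

T ≈ 367 N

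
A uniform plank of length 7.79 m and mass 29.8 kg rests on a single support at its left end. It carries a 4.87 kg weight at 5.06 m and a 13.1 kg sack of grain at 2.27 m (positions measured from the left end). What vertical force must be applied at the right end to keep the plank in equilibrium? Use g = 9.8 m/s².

F ≈ 214 N

Choose the left end as the axis so the unknown pivot reaction has zero arm there.
Beam weight: 29.8 × 9.8 = 292 N down at 3.895 m → arm 3.895 m, τ = 292 × 3.895 = 1137 N·m clockwise.
Weight: 4.87 × 9.8 = 47.73 N down at 5.06 m → arm 5.06 m, τ = 47.73 × 5.06 = 241.5 N·m clockwise.
Sack of grain: 13.1 × 9.8 = 128.4 N down at 2.27 m → arm 2.27 m, τ = 128.4 × 2.27 = 291.5 N·m clockwise.
Net moment of the loads = 1670 N·m clockwise.
The upward force F acts at the right end, arm 7.79 m, giving F × 7.79 counterclockwise.
Στ = 0 ⇒ F × 7.79 = 1670 ⇒ F = 1670 / 7.79 = 214 N.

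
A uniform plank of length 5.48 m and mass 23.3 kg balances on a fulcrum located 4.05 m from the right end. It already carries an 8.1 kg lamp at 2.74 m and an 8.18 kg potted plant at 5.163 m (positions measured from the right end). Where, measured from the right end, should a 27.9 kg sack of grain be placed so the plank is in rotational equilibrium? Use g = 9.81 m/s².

Taking torques about the fulcrum (at 4.05 m from the right end):
Beam weight: 23.3 × 9.81 = 228.6 N down at 2.74 m → arm 1.31 m, τ = 228.6 × 1.31 = 299.5 N·m clockwise.
Lamp: 8.1 × 9.81 = 79.46 N down at 2.74 m → arm 1.31 m, τ = 79.46 × 1.31 = 104.1 N·m clockwise.
Potted plant: 8.18 × 9.81 = 80.25 N down at 5.163 m → arm 1.113 m, τ = 80.25 × 1.113 = 89.32 N·m counterclockwise.
Net moment of existing loads = 314.3 N·m clockwise.
The sack of grain weighs 27.9 × 9.81 = 273.7 N and must supply an equal counterclockwise moment, so its lever arm about the fulcrum is 314.3 / 273.7 = 1.15 m.
That puts it at 4.05 + 1.15 = 5.2 m from the right end.

x ≈ 5.2 m from the right end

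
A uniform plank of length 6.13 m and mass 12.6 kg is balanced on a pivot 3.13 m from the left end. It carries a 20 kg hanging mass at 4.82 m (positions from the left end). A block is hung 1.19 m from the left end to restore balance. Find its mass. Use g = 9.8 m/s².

Take moments about the pivot (at 3.13 m from the left end).
Beam weight: 12.6 × 9.8 = 123.5 N down at 3.065 m → arm 0.065 m, τ = 123.5 × 0.065 = 8.027 N·m counterclockwise.
Hanging mass: 20 × 9.8 = 196 N down at 4.82 m → arm 1.69 m, τ = 196 × 1.69 = 331.2 N·m clockwise.
Net moment of known loads = 323.2 N·m clockwise.
An unknown mass m at 1.19 m has arm 1.94 m; its moment is m·g·1.94 counterclockwise.
Balancing moments: m × 9.8 × 1.94 = 323.2, giving m = 323.2 / (9.8 × 1.94) = 17 kg.

m ≈ 17 kg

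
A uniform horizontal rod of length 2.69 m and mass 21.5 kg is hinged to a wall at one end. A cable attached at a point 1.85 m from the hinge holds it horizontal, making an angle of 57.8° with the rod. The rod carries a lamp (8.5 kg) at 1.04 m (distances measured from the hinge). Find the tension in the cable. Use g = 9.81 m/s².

T ≈ 237 N

Take moments about the hinge.
Beam weight: 21.5 × 9.81 = 210.9 N down at 1.345 m → arm 1.345 m, τ = 210.9 × 1.345 = 283.7 N·m clockwise.
Lamp: 8.5 × 9.81 = 83.39 N down at 1.04 m → arm 1.04 m, τ = 83.39 × 1.04 = 86.73 N·m clockwise.
Total clockwise load moment = 370.4 N·m.
The cable tension T acts at 1.85 m; only its component perpendicular to the rod, T sinθ, produces torque. sin 57.8° = 0.8462.
Setting net torque to zero: T × 1.85 × 0.8462 = 370.4 → T = 370.4 / 1.565 = 237 N.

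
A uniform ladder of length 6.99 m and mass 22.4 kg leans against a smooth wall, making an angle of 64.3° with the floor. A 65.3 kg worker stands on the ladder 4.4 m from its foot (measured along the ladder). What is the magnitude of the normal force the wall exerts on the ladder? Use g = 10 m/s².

Choose the foot of the ladder as the axis so the floor normal and friction both act there and drop out.
Ladder weight 22.4×10 = 224 N acts at 3.495 m along the ladder; its horizontal arm is 3.495·cos64.3° = 1.516 m → τ = 339.6 N·m clockwise.
Worker: 65.3×10 = 653 N at 4.4 m → arm 1.908 m → τ = 1246 N·m clockwise.
Wall normal N acts horizontally at the top; its moment arm is the height L sinθ = 6.99·sin64.3° = 6.299 m, counterclockwise.
Balancing moments: N × 6.299 = 1586, giving N = 252 N.

N_wall ≈ 252 N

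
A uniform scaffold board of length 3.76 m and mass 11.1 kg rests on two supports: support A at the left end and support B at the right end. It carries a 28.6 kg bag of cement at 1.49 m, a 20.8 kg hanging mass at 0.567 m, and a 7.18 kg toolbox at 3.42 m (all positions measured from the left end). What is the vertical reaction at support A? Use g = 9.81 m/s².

Taking torques about support B:
Beam weight: 11.1 × 9.81 = 108.9 N down at 1.88 m → arm 1.88 m, τ = 108.9 × 1.88 = 204.7 N·m counterclockwise.
Bag of cement: 28.6 × 9.81 = 280.6 N down at 1.49 m → arm 2.27 m, τ = 280.6 × 2.27 = 637 N·m counterclockwise.
Hanging mass: 20.8 × 9.81 = 204 N down at 0.567 m → arm 3.193 m, τ = 204 × 3.193 = 651.4 N·m counterclockwise.
Toolbox: 7.18 × 9.81 = 70.44 N down at 3.42 m → arm 0.34 m, τ = 70.44 × 0.34 = 23.95 N·m counterclockwise.
Net load moment about support B = 1517 N·m counterclockwise.
Reaction R at support A is upward at 0 m, arm 3.76 m → moment R × 3.76 clockwise.
Setting net torque to zero: R × 3.76 = 1517 → R = 403 N.

R_A ≈ 403 N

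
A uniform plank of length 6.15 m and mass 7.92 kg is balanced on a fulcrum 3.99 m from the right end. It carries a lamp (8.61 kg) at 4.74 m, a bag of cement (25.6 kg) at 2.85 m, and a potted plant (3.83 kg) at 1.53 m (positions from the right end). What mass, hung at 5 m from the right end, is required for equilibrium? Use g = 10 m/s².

Sum moments about the fulcrum (at 3.99 m from the right end) (the support reaction has zero arm there).
Beam weight: 7.92 × 10 = 79.2 N down at 3.075 m → arm 0.915 m, τ = 79.2 × 0.915 = 72.47 N·m clockwise.
Lamp: 8.61 × 10 = 86.1 N down at 4.74 m → arm 0.75 m, τ = 86.1 × 0.75 = 64.57 N·m counterclockwise.
Bag of cement: 25.6 × 10 = 256 N down at 2.85 m → arm 1.14 m, τ = 256 × 1.14 = 291.8 N·m clockwise.
Potted plant: 3.83 × 10 = 38.3 N down at 1.53 m → arm 2.46 m, τ = 38.3 × 2.46 = 94.22 N·m clockwise.
Net moment of known loads = 393.9 N·m clockwise.
An unknown mass m at 5 m has arm 1.01 m; its moment is m·g·1.01 counterclockwise.
Στ = 0 ⇒ m × 10 × 1.01 = 393.9 ⇒ m = 393.9 / (10 × 1.01) = 39 kg.

m ≈ 39 kg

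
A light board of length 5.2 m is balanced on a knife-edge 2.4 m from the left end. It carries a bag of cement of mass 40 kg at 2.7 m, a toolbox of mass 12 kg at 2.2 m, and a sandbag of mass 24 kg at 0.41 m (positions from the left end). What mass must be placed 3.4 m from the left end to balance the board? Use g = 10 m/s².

About the knife-edge (at 2.4 m from the left end):
Bag of cement: 40 × 10 = 400 N down at 2.7 m → arm 0.3 m, τ = 400 × 0.3 = 120 N·m clockwise.
Toolbox: 12 × 10 = 120 N down at 2.2 m → arm 0.2 m, τ = 120 × 0.2 = 24 N·m counterclockwise.
Sandbag: 24 × 10 = 240 N down at 0.41 m → arm 1.99 m, τ = 240 × 1.99 = 477.6 N·m counterclockwise.
Net moment of known loads = 381.6 N·m counterclockwise.
An unknown mass m at 3.4 m has arm 1 m; its moment is m·g·1 clockwise.
For rotational equilibrium, m × 10 × 1 = 381.6, so m = 381.6 / (10 × 1) = 38.2 kg.

m ≈ 38.2 kg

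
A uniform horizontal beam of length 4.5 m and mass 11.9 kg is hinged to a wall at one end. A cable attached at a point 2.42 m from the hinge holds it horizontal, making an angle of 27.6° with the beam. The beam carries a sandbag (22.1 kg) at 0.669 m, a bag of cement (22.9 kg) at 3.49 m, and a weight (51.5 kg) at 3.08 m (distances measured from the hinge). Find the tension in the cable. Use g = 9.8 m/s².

Take moments about the hinge.
Beam weight: 11.9 × 9.8 = 116.6 N down at 2.25 m → arm 2.25 m, τ = 116.6 × 2.25 = 262.3 N·m clockwise.
Sandbag: 22.1 × 9.8 = 216.6 N down at 0.669 m → arm 0.669 m, τ = 216.6 × 0.669 = 144.9 N·m clockwise.
Bag of cement: 22.9 × 9.8 = 224.4 N down at 3.49 m → arm 3.49 m, τ = 224.4 × 3.49 = 783.2 N·m clockwise.
Weight: 51.5 × 9.8 = 504.7 N down at 3.08 m → arm 3.08 m, τ = 504.7 × 3.08 = 1554 N·m clockwise.
Total clockwise load moment = 2744 N·m.
The cable tension T acts at 2.42 m; only its component perpendicular to the beam, T sinθ, produces torque. sin 27.6° = 0.4633.
Στ = 0 ⇒ T × 2.42 × 0.4633 = 2744 ⇒ T = 2744 / 1.121 = 2450 N.

T ≈ 2450 N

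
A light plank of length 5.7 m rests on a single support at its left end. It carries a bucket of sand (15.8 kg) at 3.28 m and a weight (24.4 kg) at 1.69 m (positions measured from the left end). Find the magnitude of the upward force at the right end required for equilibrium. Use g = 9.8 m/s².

Take moments about the left end.
Bucket of sand: 15.8 × 9.8 = 154.8 N down at 3.28 m → arm 3.28 m, τ = 154.8 × 3.28 = 507.7 N·m clockwise.
Weight: 24.4 × 9.8 = 239.1 N down at 1.69 m → arm 1.69 m, τ = 239.1 × 1.69 = 404.1 N·m clockwise.
Net moment of the loads = 911.8 N·m clockwise.
The upward force F acts at the right end, arm 5.7 m, giving F × 5.7 counterclockwise.
For rotational equilibrium, F × 5.7 = 911.8, so F = 911.8 / 5.7 = 160 N.

F ≈ 160 N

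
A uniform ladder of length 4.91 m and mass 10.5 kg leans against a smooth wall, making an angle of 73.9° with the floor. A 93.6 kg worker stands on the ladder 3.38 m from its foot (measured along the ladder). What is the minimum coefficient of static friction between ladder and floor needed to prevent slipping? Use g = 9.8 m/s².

μ_min ≈ 0.193

Choose the foot of the ladder as the axis so the floor normal and friction both act there and drop out.
Ladder weight 10.5×9.8 = 102.9 N acts at 2.455 m along the ladder; its horizontal arm is 2.455·cos73.9° = 0.6808 m → τ = 70.05 N·m clockwise.
Worker: 93.6×9.8 = 917.3 N at 3.38 m → arm 0.9373 m → τ = 859.8 N·m clockwise.
Wall normal N acts horizontally at the top; its moment arm is the height L sinθ = 4.91·sin73.9° = 4.717 m, counterclockwise.
Balancing moments: N × 4.717 = 929.8, giving N = 197.1 N.
ΣFx = 0 ⇒ f = N_wall = 197.1 N. ΣFy = 0 ⇒ N_floor = 1020 N.
μ_min = f / N_floor = 197.1 / 1020 = 0.193.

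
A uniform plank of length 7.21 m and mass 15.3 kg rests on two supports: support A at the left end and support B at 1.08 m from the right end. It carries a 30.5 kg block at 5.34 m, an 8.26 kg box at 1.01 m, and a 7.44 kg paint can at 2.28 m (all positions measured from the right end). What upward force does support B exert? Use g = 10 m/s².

Sum moments about support A (its reaction then has zero moment arm).
Beam weight: 15.3 × 10 = 153 N down at 3.605 m → arm 3.605 m, τ = 153 × 3.605 = 551.6 N·m clockwise.
Block: 30.5 × 10 = 305 N down at 5.34 m → arm 1.87 m, τ = 305 × 1.87 = 570.4 N·m clockwise.
Box: 8.26 × 10 = 82.6 N down at 1.01 m → arm 6.2 m, τ = 82.6 × 6.2 = 512.1 N·m clockwise.
Paint can: 7.44 × 10 = 74.4 N down at 2.28 m → arm 4.93 m, τ = 74.4 × 4.93 = 366.8 N·m clockwise.
Net load moment about support A = 2001 N·m clockwise.
Reaction R at support B is upward at 1.08 m, arm 6.13 m → moment R × 6.13 counterclockwise.
Setting net torque to zero: R × 6.13 = 2001 → R = 326 N.

R_B ≈ 326 N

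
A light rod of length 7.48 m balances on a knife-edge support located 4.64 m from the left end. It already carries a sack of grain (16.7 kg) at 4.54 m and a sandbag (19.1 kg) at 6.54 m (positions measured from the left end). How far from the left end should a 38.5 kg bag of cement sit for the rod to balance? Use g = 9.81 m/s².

x ≈ 3.74 m from the left end

Taking torques about the knife-edge support (at 4.64 m from the left end):
Sack of grain: 16.7 × 9.81 = 163.8 N down at 4.54 m → arm 0.1 m, τ = 163.8 × 0.1 = 16.38 N·m counterclockwise.
Sandbag: 19.1 × 9.81 = 187.4 N down at 6.54 m → arm 1.9 m, τ = 187.4 × 1.9 = 356.1 N·m clockwise.
Net moment of existing loads = 339.7 N·m clockwise.
The bag of cement weighs 38.5 × 9.81 = 377.7 N and must supply an equal counterclockwise moment, so its lever arm about the knife-edge support is 339.7 / 377.7 = 0.899 m.
That puts it at 4.64 − 0.899 = 3.74 m from the left end.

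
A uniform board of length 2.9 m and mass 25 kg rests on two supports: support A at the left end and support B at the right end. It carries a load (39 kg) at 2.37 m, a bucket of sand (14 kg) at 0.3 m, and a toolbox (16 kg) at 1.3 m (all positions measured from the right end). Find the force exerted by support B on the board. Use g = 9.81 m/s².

About support A:
Beam weight: 25 × 9.81 = 245.2 N down at 1.45 m → arm 1.45 m, τ = 245.2 × 1.45 = 355.5 N·m clockwise.
Load: 39 × 9.81 = 382.6 N down at 2.37 m → arm 0.53 m, τ = 382.6 × 0.53 = 202.8 N·m clockwise.
Bucket of sand: 14 × 9.81 = 137.3 N down at 0.3 m → arm 2.6 m, τ = 137.3 × 2.6 = 357 N·m clockwise.
Toolbox: 16 × 9.81 = 157 N down at 1.3 m → arm 1.6 m, τ = 157 × 1.6 = 251.2 N·m clockwise.
Net load moment about support A = 1166 N·m clockwise.
Reaction R at support B is upward at 0 m, arm 2.9 m → moment R × 2.9 counterclockwise.
For rotational equilibrium, R × 2.9 = 1166, so R = 402 N.

R_B ≈ 402 N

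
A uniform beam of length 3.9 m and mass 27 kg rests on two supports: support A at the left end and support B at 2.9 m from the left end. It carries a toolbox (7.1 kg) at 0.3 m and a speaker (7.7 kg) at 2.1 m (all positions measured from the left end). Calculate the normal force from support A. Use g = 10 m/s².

R_A ≈ 173 N

Take moments about support B.
Beam weight: 27 × 10 = 270 N down at 1.95 m → arm 0.95 m, τ = 270 × 0.95 = 256.5 N·m counterclockwise.
Toolbox: 7.1 × 10 = 71 N down at 0.3 m → arm 2.6 m, τ = 71 × 2.6 = 184.6 N·m counterclockwise.
Speaker: 7.7 × 10 = 77 N down at 2.1 m → arm 0.8 m, τ = 77 × 0.8 = 61.6 N·m counterclockwise.
Net load moment about support B = 502.7 N·m counterclockwise.
Reaction R at support A is upward at 0 m, arm 2.9 m → moment R × 2.9 clockwise.
Στ = 0 ⇒ R × 2.9 = 502.7 ⇒ R = 173 N.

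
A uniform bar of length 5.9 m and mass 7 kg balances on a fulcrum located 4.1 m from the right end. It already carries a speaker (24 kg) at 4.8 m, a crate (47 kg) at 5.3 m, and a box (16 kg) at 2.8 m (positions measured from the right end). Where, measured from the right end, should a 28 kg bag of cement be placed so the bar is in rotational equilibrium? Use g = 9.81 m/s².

x ≈ 2.52 m from the right end

Take moments about the fulcrum (at 4.1 m from the right end).
Beam weight: 7 × 9.81 = 68.67 N down at 2.95 m → arm 1.15 m, τ = 68.67 × 1.15 = 78.97 N·m clockwise.
Speaker: 24 × 9.81 = 235.4 N down at 4.8 m → arm 0.7 m, τ = 235.4 × 0.7 = 164.8 N·m counterclockwise.
Crate: 47 × 9.81 = 461.1 N down at 5.3 m → arm 1.2 m, τ = 461.1 × 1.2 = 553.3 N·m counterclockwise.
Box: 16 × 9.81 = 157 N down at 2.8 m → arm 1.3 m, τ = 157 × 1.3 = 204.1 N·m clockwise.
Net moment of existing loads = 435 N·m counterclockwise.
The bag of cement weighs 28 × 9.81 = 274.7 N and must supply an equal clockwise moment, so its lever arm about the fulcrum is 435 / 274.7 = 1.58 m.
That puts it at 4.1 − 1.58 = 2.52 m from the right end.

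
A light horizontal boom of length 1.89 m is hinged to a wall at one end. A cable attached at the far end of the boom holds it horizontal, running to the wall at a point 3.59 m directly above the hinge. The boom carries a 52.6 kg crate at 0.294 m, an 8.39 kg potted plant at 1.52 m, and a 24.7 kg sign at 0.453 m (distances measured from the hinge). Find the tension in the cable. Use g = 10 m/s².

T ≈ 236 N

Choose the hinge as the axis so the unknown hinge reaction has zero arm there.
Crate: 52.6 × 10 = 526 N down at 0.294 m → arm 0.294 m, τ = 526 × 0.294 = 154.6 N·m clockwise.
Potted plant: 8.39 × 10 = 83.9 N down at 1.52 m → arm 1.52 m, τ = 83.9 × 1.52 = 127.5 N·m clockwise.
Sign: 24.7 × 10 = 247 N down at 0.453 m → arm 0.453 m, τ = 247 × 0.453 = 111.9 N·m clockwise.
Total clockwise load moment = 394 N·m.
The cable tension T acts at 1.89 m; only its component perpendicular to the boom, T sinθ, produces torque. sinθ = h/√(h²+d²) = 3.59/√(3.59²+1.89²) = 0.8849.
Balancing moments: T × 1.89 × 0.8849 = 394, giving T = 394 / 1.672 = 236 N.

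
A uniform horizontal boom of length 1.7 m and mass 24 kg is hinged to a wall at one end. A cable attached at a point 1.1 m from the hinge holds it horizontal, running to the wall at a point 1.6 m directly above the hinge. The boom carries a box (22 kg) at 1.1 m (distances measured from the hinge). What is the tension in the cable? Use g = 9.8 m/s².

Take moments about the hinge.
Beam weight: 24 × 9.8 = 235.2 N down at 0.85 m → arm 0.85 m, τ = 235.2 × 0.85 = 199.9 N·m clockwise.
Box: 22 × 9.8 = 215.6 N down at 1.1 m → arm 1.1 m, τ = 215.6 × 1.1 = 237.2 N·m clockwise.
Total clockwise load moment = 437.1 N·m.
The cable tension T acts at 1.1 m; only its component perpendicular to the boom, T sinθ, produces torque. sinθ = h/√(h²+d²) = 1.6/√(1.6²+1.1²) = 0.824.
For rotational equilibrium, T × 1.1 × 0.824 = 437.1, so T = 437.1 / 0.9064 = 482 N.

T ≈ 482 N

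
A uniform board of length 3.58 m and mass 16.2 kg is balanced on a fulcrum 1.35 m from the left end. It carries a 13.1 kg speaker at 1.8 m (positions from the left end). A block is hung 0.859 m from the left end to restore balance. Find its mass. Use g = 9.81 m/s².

Choose the fulcrum (at 1.35 m from the left end) as the axis so the support reaction has zero arm there.
Beam weight: 16.2 × 9.81 = 158.9 N down at 1.79 m → arm 0.44 m, τ = 158.9 × 0.44 = 69.92 N·m clockwise.
Speaker: 13.1 × 9.81 = 128.5 N down at 1.8 m → arm 0.45 m, τ = 128.5 × 0.45 = 57.83 N·m clockwise.
Net moment of known loads = 127.8 N·m clockwise.
An unknown mass m at 0.859 m has arm 0.491 m; its moment is m·g·0.491 counterclockwise.
Setting net torque to zero: m × 9.81 × 0.491 = 127.8 → m = 127.8 / (9.81 × 0.491) = 26.5 kg.

m ≈ 26.5 kg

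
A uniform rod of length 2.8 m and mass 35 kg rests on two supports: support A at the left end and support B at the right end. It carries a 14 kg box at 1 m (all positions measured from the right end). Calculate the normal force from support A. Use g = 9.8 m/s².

R_A ≈ 220 N

Sum moments about support B (its reaction then has zero moment arm).
Beam weight: 35 × 9.8 = 343 N down at 1.4 m → arm 1.4 m, τ = 343 × 1.4 = 480.2 N·m counterclockwise.
Box: 14 × 9.8 = 137.2 N down at 1 m → arm 1 m, τ = 137.2 × 1 = 137.2 N·m counterclockwise.
Net load moment about support B = 617.4 N·m counterclockwise.
Reaction R at support A is upward at 2.8 m, arm 2.8 m → moment R × 2.8 clockwise.
Στ = 0 ⇒ R × 2.8 = 617.4 ⇒ R = 220 N.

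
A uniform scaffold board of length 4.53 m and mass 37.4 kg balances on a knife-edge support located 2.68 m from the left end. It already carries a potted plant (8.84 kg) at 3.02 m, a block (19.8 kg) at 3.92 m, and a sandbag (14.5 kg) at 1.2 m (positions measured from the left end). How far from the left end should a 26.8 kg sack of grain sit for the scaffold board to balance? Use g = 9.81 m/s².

About the knife-edge support (at 2.68 m from the left end):
Beam weight: 37.4 × 9.81 = 366.9 N down at 2.265 m → arm 0.415 m, τ = 366.9 × 0.415 = 152.3 N·m counterclockwise.
Potted plant: 8.84 × 9.81 = 86.72 N down at 3.02 m → arm 0.34 m, τ = 86.72 × 0.34 = 29.48 N·m clockwise.
Block: 19.8 × 9.81 = 194.2 N down at 3.92 m → arm 1.24 m, τ = 194.2 × 1.24 = 240.8 N·m clockwise.
Sandbag: 14.5 × 9.81 = 142.2 N down at 1.2 m → arm 1.48 m, τ = 142.2 × 1.48 = 210.5 N·m counterclockwise.
Net moment of existing loads = 92.52 N·m counterclockwise.
The sack of grain weighs 26.8 × 9.81 = 262.9 N and must supply an equal clockwise moment, so its lever arm about the knife-edge support is 92.52 / 262.9 = 0.352 m.
That puts it at 2.68 + 0.352 = 3.03 m from the left end.

x ≈ 3.03 m from the left end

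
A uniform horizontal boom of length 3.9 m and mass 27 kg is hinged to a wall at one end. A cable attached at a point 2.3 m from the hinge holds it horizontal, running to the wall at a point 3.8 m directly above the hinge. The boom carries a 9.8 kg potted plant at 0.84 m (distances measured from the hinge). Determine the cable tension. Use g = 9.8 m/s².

Take moments about the hinge.
Beam weight: 27 × 9.8 = 264.6 N down at 1.95 m → arm 1.95 m, τ = 264.6 × 1.95 = 516 N·m clockwise.
Potted plant: 9.8 × 9.8 = 96.04 N down at 0.84 m → arm 0.84 m, τ = 96.04 × 0.84 = 80.67 N·m clockwise.
Total clockwise load moment = 596.7 N·m.
The cable tension T acts at 2.3 m; only its component perpendicular to the boom, T sinθ, produces torque. sinθ = h/√(h²+d²) = 3.8/√(3.8²+2.3²) = 0.8555.
For rotational equilibrium, T × 2.3 × 0.8555 = 596.7, so T = 596.7 / 1.968 = 303 N.

T ≈ 303 N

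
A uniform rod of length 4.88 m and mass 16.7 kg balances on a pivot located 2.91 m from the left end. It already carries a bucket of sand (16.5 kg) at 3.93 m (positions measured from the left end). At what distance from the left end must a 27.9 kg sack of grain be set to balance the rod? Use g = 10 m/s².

Take moments about the pivot (at 2.91 m from the left end).
Beam weight: 16.7 × 10 = 167 N down at 2.44 m → arm 0.47 m, τ = 167 × 0.47 = 78.49 N·m counterclockwise.
Bucket of sand: 16.5 × 10 = 165 N down at 3.93 m → arm 1.02 m, τ = 165 × 1.02 = 168.3 N·m clockwise.
Net moment of existing loads = 89.81 N·m clockwise.
The sack of grain weighs 27.9 × 10 = 279 N and must supply an equal counterclockwise moment, so its lever arm about the pivot is 89.81 / 279 = 0.322 m.
That puts it at 2.91 − 0.322 = 2.59 m from the left end.

x ≈ 2.59 m from the left end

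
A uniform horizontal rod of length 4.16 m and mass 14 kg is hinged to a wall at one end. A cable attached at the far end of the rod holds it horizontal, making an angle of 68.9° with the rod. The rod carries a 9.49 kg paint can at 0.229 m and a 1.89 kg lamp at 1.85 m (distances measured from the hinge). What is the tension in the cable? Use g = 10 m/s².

Take moments about the hinge.
Beam weight: 14 × 10 = 140 N down at 2.08 m → arm 2.08 m, τ = 140 × 2.08 = 291.2 N·m clockwise.
Paint can: 9.49 × 10 = 94.9 N down at 0.229 m → arm 0.229 m, τ = 94.9 × 0.229 = 21.73 N·m clockwise.
Lamp: 1.89 × 10 = 18.9 N down at 1.85 m → arm 1.85 m, τ = 18.9 × 1.85 = 34.96 N·m clockwise.
Total clockwise load moment = 347.9 N·m.
The cable tension T acts at 4.16 m; only its component perpendicular to the rod, T sinθ, produces torque. sin 68.9° = 0.933.
Balancing moments: T × 4.16 × 0.933 = 347.9, giving T = 347.9 / 3.881 = 89.6 N.

T ≈ 89.6 N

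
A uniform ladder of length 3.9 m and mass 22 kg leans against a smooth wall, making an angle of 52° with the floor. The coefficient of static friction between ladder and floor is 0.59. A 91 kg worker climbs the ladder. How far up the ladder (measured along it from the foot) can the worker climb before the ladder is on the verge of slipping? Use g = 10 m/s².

d ≈ 3.19 m

Choose the foot of the ladder as the axis so the floor normal and friction both act there and drop out.
Ladder weight 22×10 = 220 N acts at 1.95 m along the ladder; its horizontal arm is 1.95·cos52° = 1.201 m → τ = 264.2 N·m clockwise.
Worker weight 91×10 = 910 N at distance d → arm d·cos52° → τ = 910·d·0.6157 clockwise.
Wall normal N at the top has arm L sinθ = 3.073 m counterclockwise, so Στ = 0 gives N·3.073 = 264.2 + 560.3·d.
ΣFy = 0 ⇒ N_floor = 1130 N, so the maximum friction is μ_s·N_floor = 0.59×1130 = 666.7 N. ΣFx = 0 ⇒ N_wall = f, so at the slipping point N = 666.7 N.
Substituting: 666.7×3.073 = 264.2 + 560.3·d ⇒ d = (2049 − 264.2) / 560.3 = 3.19 m.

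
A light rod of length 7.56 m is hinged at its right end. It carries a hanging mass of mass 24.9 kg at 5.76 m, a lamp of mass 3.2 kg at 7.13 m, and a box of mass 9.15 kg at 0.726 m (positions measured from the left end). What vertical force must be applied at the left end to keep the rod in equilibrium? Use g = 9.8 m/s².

F ≈ 141 N

Choose the right end as the axis so the unknown pivot reaction has zero arm there.
Hanging mass: 24.9 × 9.8 = 244 N down at 5.76 m → arm 1.8 m, τ = 244 × 1.8 = 439.2 N·m counterclockwise.
Lamp: 3.2 × 9.8 = 31.36 N down at 7.13 m → arm 0.43 m, τ = 31.36 × 0.43 = 13.48 N·m counterclockwise.
Box: 9.15 × 9.8 = 89.67 N down at 0.726 m → arm 6.834 m, τ = 89.67 × 6.834 = 612.8 N·m counterclockwise.
Net moment of the loads = 1065 N·m counterclockwise.
The upward force F acts at the left end, arm 7.56 m, giving F × 7.56 clockwise.
Setting net torque to zero: F × 7.56 = 1065 → F = 1065 / 7.56 = 141 N.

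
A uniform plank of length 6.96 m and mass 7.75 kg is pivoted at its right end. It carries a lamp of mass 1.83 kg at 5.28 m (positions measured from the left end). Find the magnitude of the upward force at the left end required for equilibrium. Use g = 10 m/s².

Take moments about the right end.
Beam weight: 7.75 × 10 = 77.5 N down at 3.48 m → arm 3.48 m, τ = 77.5 × 3.48 = 269.7 N·m counterclockwise.
Lamp: 1.83 × 10 = 18.3 N down at 5.28 m → arm 1.68 m, τ = 18.3 × 1.68 = 30.74 N·m counterclockwise.
Net moment of the loads = 300.4 N·m counterclockwise.
The upward force F acts at the left end, arm 6.96 m, giving F × 6.96 clockwise.
Στ = 0 ⇒ F × 6.96 = 300.4 ⇒ F = 300.4 / 6.96 = 43.2 N.

F ≈ 43.2 N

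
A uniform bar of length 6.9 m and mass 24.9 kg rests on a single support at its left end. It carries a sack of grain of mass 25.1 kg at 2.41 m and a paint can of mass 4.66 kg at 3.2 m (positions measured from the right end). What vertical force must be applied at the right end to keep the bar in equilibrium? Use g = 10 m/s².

F ≈ 313 N

Take moments about the left end.
Beam weight: 24.9 × 10 = 249 N down at 3.45 m → arm 3.45 m, τ = 249 × 3.45 = 859.1 N·m clockwise.
Sack of grain: 25.1 × 10 = 251 N down at 2.41 m → arm 4.49 m, τ = 251 × 4.49 = 1127 N·m clockwise.
Paint can: 4.66 × 10 = 46.6 N down at 3.2 m → arm 3.7 m, τ = 46.6 × 3.7 = 172.4 N·m clockwise.
Net moment of the loads = 2158 N·m clockwise.
The upward force F acts at the right end, arm 6.9 m, giving F × 6.9 counterclockwise.
Στ = 0 ⇒ F × 6.9 = 2158 ⇒ F = 2158 / 6.9 = 313 N.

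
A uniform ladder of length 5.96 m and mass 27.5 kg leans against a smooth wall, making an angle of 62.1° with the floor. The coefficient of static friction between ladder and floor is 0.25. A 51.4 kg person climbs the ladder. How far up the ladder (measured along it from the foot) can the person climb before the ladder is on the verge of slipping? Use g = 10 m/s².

Take moments about the foot of the ladder.
Ladder weight 27.5×10 = 275 N acts at 2.98 m along the ladder; its horizontal arm is 2.98·cos62.1° = 1.394 m → τ = 383.3 N·m clockwise.
Person weight 51.4×10 = 514 N at distance d → arm d·cos62.1° → τ = 514·d·0.4679 clockwise.
Wall normal N at the top has arm L sinθ = 5.267 m counterclockwise, so Στ = 0 gives N·5.267 = 383.3 + 240.5·d.
ΣFy = 0 ⇒ N_floor = 789 N, so the maximum friction is μ_s·N_floor = 0.25×789 = 197.2 N. ΣFx = 0 ⇒ N_wall = f, so at the slipping point N = 197.2 N.
Substituting: 197.2×5.267 = 383.3 + 240.5·d ⇒ d = (1039 − 383.3) / 240.5 = 2.73 m.

d ≈ 2.73 m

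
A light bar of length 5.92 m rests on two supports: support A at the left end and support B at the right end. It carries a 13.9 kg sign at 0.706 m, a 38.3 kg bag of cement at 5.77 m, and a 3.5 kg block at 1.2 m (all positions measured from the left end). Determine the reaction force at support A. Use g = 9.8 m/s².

R_A ≈ 157 N

Take moments about support B.
Sign: 13.9 × 9.8 = 136.2 N down at 0.706 m → arm 5.214 m, τ = 136.2 × 5.214 = 710.1 N·m counterclockwise.
Bag of cement: 38.3 × 9.8 = 375.3 N down at 5.77 m → arm 0.15 m, τ = 375.3 × 0.15 = 56.3 N·m counterclockwise.
Block: 3.5 × 9.8 = 34.3 N down at 1.2 m → arm 4.72 m, τ = 34.3 × 4.72 = 161.9 N·m counterclockwise.
Net load moment about support B = 928.3 N·m counterclockwise.
Reaction R at support A is upward at 0 m, arm 5.92 m → moment R × 5.92 clockwise.
For rotational equilibrium, R × 5.92 = 928.3, so R = 157 N.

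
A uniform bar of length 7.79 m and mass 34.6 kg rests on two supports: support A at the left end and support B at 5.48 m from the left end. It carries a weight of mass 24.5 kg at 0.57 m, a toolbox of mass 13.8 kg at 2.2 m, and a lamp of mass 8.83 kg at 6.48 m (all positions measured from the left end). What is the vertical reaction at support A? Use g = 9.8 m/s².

R_A ≈ 378 N

About support B:
Beam weight: 34.6 × 9.8 = 339.1 N down at 3.895 m → arm 1.585 m, τ = 339.1 × 1.585 = 537.5 N·m counterclockwise.
Weight: 24.5 × 9.8 = 240.1 N down at 0.57 m → arm 4.91 m, τ = 240.1 × 4.91 = 1179 N·m counterclockwise.
Toolbox: 13.8 × 9.8 = 135.2 N down at 2.2 m → arm 3.28 m, τ = 135.2 × 3.28 = 443.5 N·m counterclockwise.
Lamp: 8.83 × 9.8 = 86.53 N down at 6.48 m → arm 1 m, τ = 86.53 × 1 = 86.53 N·m clockwise.
Net load moment about support B = 2073 N·m counterclockwise.
Reaction R at support A is upward at 0 m, arm 5.48 m → moment R × 5.48 clockwise.
Στ = 0 ⇒ R × 5.48 = 2073 ⇒ R = 378 N.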